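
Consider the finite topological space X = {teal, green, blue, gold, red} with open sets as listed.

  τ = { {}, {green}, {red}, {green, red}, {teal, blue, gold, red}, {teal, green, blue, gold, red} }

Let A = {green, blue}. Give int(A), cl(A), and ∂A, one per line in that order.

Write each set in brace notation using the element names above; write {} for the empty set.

interior: largest open inside A is {green} (from {}, {green})
cl via duality: int({teal, gold, red}) = {red}, so X∖{red} = {teal, green, blue, gold}
cl∖int = {teal, blue, gold}

int(A) = {green}
cl(A)  = {teal, green, blue, gold}
∂A     = {teal, blue, gold}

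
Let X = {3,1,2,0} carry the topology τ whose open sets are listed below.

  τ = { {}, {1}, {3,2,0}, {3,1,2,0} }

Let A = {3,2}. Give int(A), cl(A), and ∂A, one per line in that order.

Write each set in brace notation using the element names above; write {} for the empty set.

int(A) = {}
cl(A)  = {3,2,0}
∂A     = {3,2,0}

interior: largest open inside A is {} (from {})
cl via duality: int({1,0}) = {1}, so X∖{1} = {3,2,0}
cl∖int = {3,2,0}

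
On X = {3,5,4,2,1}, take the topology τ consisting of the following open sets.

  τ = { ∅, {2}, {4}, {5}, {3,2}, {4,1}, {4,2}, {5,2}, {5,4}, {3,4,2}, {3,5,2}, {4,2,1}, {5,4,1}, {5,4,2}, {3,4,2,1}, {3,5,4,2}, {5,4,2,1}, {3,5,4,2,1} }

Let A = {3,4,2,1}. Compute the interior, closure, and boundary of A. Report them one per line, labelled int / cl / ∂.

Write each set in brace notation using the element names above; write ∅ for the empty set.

int(A) = {3,4,2,1}
cl(A)  = {3,4,2,1}
∂A     = ∅

opens ⊆ A: ∅, {4}, {2}, {3,2}, {4,2}, {4,1}, {4,2,1}, {3,4,2}, {3,4,2,1}; union → int = {3,4,2,1}
complement {5}; its interior {5}; cl(A) = X∖{5} = {3,4,2,1}
boundary = {3,4,2,1} ∖ {3,4,2,1} = ∅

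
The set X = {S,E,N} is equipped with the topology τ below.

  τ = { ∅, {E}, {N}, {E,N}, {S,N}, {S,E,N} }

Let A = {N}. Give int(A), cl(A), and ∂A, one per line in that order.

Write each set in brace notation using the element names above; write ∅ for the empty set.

int(A) = {N}
cl(A)  = {S,N}
∂A     = {S}

open subsets of A: ∅, {N}; so int(A) = {N}
closure: X∖int(X∖A) = X∖{E} = {S,N}
∂A = {S,N} minus {N} = {S}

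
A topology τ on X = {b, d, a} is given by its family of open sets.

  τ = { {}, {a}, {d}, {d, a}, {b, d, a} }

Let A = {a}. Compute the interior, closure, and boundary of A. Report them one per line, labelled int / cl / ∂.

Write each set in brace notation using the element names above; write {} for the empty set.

int(A) = {a}
cl(A)  = {b, a}
∂A     = {b}

open subsets of A: {}, {a}; so int(A) = {a}
closure: X∖int(X∖A) = X∖{d} = {b, a}
∂A = {b, a} minus {a} = {b}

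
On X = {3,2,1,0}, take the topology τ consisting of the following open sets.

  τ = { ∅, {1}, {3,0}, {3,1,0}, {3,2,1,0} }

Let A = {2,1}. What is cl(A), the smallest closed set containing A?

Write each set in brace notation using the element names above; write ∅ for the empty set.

complement {3,0}; its interior {3,0}; cl(A) = X∖{3,0} = {2,1}

{2,1}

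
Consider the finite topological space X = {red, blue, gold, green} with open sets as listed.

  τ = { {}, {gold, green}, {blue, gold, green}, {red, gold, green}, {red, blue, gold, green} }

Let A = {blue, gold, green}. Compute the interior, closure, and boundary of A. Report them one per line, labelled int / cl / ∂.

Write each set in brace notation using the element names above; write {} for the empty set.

U open, U⊆A: {}, {gold, green}, {blue, gold, green}. int(A) = ⋃ = {blue, gold, green}
X∖A={red}, int(X∖A)={}, hence cl(A)={red, blue, gold, green}
∂A: remove int from cl → {red}

int(A) = {blue, gold, green}
cl(A)  = {red, blue, gold, green}
∂A     = {red}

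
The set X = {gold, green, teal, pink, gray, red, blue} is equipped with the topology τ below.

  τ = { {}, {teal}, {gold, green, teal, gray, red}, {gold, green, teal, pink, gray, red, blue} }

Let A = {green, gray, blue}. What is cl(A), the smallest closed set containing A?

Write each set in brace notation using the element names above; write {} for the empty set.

{gold, green, pink, gray, red, blue}

X∖A={gold, teal, pink, red}, int(X∖A)={teal}, hence cl(A)={gold, green, pink, gray, red, blue}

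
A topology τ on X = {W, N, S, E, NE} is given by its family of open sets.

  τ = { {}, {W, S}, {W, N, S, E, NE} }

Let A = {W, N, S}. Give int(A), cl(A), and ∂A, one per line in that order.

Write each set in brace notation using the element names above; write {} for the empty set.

interior: largest open inside A is {W, S} (from {}, {W, S})
cl via duality: int({E, NE}) = {}, so X∖{} = {W, N, S, E, NE}
cl∖int = {N, E, NE}

int(A) = {W, S}
cl(A)  = {W, N, S, E, NE}
∂A     = {N, E, NE}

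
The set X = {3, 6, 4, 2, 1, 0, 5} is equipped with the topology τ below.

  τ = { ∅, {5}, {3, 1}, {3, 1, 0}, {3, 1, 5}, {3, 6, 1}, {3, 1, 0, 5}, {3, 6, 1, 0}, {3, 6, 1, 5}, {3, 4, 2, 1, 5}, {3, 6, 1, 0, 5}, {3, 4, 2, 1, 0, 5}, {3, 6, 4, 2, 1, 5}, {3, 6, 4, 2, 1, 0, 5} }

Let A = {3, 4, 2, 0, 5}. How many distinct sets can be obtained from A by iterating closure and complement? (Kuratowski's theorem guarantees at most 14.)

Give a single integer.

cl via duality: int({6, 1}) = ∅, so X∖∅ = {3, 6, 4, 2, 1, 0, 5}
Write k for closure, c for complement:
  1. A     = {3, 4, 2, 0, 5}
  2. kA    = {3, 6, 4, 2, 1, 0, 5}
  3. cA    = {6, 1}
  4. ckA   = ∅
  5. kcA   = {3, 6, 4, 2, 1, 0}
  6. ckcA  = {5}
  7. kckcA = {4, 2, 5}
  8. ckckcA = {3, 6, 1, 0}
applying k or c yields no new set

8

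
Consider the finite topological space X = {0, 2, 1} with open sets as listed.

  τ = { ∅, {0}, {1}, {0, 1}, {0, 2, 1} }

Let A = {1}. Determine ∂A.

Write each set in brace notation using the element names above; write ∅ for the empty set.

opens ⊆ A: ∅, {1}; union → int = {1}
complement {0, 2}; its interior {0}; cl(A) = X∖{0} = {2, 1}
boundary = {2, 1} ∖ {1} = {2}

{2}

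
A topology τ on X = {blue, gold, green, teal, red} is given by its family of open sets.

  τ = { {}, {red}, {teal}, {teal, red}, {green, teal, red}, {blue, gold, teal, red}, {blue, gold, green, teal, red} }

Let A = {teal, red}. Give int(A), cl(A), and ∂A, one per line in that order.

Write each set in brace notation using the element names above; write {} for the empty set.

int(A) = {teal, red}
cl(A)  = {blue, gold, green, teal, red}
∂A     = {blue, gold, green}

U open, U⊆A: {}, {red}, {teal}, {teal, red}. int(A) = ⋃ = {teal, red}
X∖A={blue, gold, green}, int(X∖A)={}, hence cl(A)={blue, gold, green, teal, red}
∂A: remove int from cl → {blue, gold, green}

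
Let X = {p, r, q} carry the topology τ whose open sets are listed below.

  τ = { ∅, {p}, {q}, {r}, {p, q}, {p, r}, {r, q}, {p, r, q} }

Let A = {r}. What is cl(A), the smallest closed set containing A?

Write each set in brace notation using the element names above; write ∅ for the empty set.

closure: X∖int(X∖A) = X∖{p, q} = {r}

{r}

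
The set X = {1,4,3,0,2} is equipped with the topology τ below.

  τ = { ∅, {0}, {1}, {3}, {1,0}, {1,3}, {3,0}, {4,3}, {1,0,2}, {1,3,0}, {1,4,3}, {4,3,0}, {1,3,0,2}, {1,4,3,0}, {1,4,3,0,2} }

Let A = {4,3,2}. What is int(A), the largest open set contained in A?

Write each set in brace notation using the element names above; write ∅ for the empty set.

{4,3}

interior: largest open inside A is {4,3} (from ∅, {3}, {4,3})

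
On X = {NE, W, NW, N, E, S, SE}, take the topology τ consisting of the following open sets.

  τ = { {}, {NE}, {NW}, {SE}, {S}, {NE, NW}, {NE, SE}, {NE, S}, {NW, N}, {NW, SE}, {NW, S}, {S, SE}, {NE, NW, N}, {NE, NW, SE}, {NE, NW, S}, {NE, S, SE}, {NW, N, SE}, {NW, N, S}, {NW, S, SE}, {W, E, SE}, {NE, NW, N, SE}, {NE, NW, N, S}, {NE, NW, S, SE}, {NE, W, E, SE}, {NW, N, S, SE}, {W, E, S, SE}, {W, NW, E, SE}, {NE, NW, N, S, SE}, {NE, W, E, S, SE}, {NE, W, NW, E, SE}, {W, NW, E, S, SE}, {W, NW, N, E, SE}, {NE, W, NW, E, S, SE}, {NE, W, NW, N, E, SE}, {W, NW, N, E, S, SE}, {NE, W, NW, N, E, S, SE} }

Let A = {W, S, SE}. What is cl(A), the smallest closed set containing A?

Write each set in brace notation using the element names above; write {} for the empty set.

{W, E, S, SE}

closure: X∖int(X∖A) = X∖{NE, NW, N} = {W, E, S, SE}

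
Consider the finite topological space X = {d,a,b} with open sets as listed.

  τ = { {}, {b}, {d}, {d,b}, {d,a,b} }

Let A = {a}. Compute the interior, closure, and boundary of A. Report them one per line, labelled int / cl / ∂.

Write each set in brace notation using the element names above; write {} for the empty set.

U open, U⊆A: {}. int(A) = ⋃ = {}
X∖A={d,b}, int(X∖A)={d,b}, hence cl(A)={a}
∂A: remove int from cl → {a}

int(A) = {}
cl(A)  = {a}
∂A     = {a}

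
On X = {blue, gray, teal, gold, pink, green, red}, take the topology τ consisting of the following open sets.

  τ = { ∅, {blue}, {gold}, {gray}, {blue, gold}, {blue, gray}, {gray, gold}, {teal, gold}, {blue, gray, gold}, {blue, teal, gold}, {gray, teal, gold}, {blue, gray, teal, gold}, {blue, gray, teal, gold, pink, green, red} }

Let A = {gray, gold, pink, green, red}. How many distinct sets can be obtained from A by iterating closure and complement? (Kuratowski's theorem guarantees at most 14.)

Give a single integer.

closure: X∖int(X∖A) = X∖{blue} = {gray, teal, gold, pink, green, red}
Let k=closure and c=complement:
  1. A     = {gray, gold, pink, green, red}
  2. kA    = {gray, teal, gold, pink, green, red}
  3. cA    = {blue, teal}
  4. ckA   = {blue}
  5. kcA   = {blue, teal, pink, green, red}
  6. kckA  = {blue, pink, green, red}
  7. ckcA  = {gray, gold}
  8. ckckA = {gray, teal, gold}
— saturated at 8

8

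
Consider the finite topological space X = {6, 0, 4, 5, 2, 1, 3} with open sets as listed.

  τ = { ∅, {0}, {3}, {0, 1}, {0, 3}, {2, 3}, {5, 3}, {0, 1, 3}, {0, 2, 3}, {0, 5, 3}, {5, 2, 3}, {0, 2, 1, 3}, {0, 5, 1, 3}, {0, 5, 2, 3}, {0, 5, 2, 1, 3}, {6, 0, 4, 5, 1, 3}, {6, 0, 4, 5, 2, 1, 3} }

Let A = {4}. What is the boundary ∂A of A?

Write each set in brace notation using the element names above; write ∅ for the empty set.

{6, 4}

U open, U⊆A: ∅. int(A) = ⋃ = ∅
X∖A={6, 0, 5, 2, 1, 3}, int(X∖A)={0, 5, 2, 1, 3}, hence cl(A)={6, 4}
∂A: remove int from cl → {6, 4}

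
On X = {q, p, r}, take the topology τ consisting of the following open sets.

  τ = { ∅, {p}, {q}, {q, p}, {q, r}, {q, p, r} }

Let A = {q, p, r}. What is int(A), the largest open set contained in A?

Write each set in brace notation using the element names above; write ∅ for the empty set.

{q, p, r}

open subsets of A: ∅, {q}, {p}, {q, r}, {q, p}, {q, p, r}; so int(A) = {q, p, r}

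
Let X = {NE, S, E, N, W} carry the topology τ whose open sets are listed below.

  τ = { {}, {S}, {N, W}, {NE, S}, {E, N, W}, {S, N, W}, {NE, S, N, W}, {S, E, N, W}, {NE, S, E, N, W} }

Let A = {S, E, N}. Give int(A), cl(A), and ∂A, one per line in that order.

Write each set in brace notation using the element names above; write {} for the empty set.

int(A) = {S}
cl(A)  = {NE, S, E, N, W}
∂A     = {NE, E, N, W}

interior: largest open inside A is {S} (from {}, {S})
cl via duality: int({NE, W}) = {}, so X∖{} = {NE, S, E, N, W}
cl∖int = {NE, E, N, W}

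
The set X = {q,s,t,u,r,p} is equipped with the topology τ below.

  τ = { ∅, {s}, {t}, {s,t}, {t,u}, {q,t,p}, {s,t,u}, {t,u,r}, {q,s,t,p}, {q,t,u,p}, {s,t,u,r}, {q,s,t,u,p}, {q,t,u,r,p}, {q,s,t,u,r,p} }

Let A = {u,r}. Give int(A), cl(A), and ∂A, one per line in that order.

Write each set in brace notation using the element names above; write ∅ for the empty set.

open subsets of A: ∅; so int(A) = ∅
closure: X∖int(X∖A) = X∖{q,s,t,p} = {u,r}
∂A = {u,r} minus ∅ = {u,r}

int(A) = ∅
cl(A)  = {u,r}
∂A     = {u,r}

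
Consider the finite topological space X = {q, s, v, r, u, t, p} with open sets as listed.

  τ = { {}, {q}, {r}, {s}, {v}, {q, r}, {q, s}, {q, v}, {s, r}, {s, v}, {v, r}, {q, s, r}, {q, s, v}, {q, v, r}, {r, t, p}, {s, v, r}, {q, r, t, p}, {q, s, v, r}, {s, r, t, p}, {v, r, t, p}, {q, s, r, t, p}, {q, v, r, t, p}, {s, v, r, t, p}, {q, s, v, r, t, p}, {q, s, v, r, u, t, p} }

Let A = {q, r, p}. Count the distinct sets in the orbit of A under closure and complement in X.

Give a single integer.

complement {s, v, u, t}; its interior {s, v}; cl(A) = X∖{s, v} = {q, r, u, t, p}
With k = closure, c = complement:
  1. A     = {q, r, p}
  2. kA    = {q, r, u, t, p}
  3. cA    = {s, v, u, t}
  4. ckA   = {s, v}
  5. kcA   = {s, v, u, t, p}
  6. kckA  = {s, v, u}
  7. ckcA  = {q, r}
  8. ckckA = {q, r, t, p}
k, c of each give nothing new

8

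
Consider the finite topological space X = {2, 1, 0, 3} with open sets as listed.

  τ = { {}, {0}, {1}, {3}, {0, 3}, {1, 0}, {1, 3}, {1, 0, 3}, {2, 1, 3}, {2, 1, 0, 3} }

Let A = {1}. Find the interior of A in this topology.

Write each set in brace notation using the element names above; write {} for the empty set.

opens ⊆ A: {}, {1}; union → int = {1}

{1}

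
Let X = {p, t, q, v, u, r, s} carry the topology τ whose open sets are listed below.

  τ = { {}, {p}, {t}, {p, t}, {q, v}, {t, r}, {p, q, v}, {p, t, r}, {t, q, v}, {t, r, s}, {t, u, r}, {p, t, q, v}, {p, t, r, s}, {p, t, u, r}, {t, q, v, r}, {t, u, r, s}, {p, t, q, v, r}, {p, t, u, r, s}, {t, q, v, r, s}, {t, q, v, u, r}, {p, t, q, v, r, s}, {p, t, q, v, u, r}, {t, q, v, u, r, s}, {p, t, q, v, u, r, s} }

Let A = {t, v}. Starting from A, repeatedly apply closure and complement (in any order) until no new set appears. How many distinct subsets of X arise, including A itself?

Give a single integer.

8

closure: X∖int(X∖A) = X∖{p} = {t, q, v, u, r, s}
Let k=closure and c=complement:
  1. A     = {t, v}
  2. kA    = {t, q, v, u, r, s}
  3. cA    = {p, q, u, r, s}
  4. ckA   = {p}
  5. kcA   = {p, q, v, u, r, s}
  6. ckcA  = {t}
  7. kckcA = {t, u, r, s}
  8. ckckcA = {p, q, v}
— saturated at 8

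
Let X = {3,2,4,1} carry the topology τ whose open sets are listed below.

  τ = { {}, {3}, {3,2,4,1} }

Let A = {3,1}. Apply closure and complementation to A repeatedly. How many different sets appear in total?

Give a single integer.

6

closure: X∖int(X∖A) = X∖{} = {3,2,4,1}
Let k=closure and c=complement:
  1. A     = {3,1}
  2. kA    = {3,2,4,1}
  3. cA    = {2,4}
  4. ckA   = {}
  5. kcA   = {2,4,1}
  6. ckcA  = {3}
— saturated at 6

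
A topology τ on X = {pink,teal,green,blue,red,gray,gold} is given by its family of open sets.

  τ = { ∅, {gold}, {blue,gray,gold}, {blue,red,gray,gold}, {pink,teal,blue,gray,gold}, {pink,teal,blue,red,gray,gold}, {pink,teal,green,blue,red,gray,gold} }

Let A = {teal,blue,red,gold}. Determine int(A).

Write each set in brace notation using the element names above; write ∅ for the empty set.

open subsets of A: ∅, {gold}; so int(A) = {gold}

{gold}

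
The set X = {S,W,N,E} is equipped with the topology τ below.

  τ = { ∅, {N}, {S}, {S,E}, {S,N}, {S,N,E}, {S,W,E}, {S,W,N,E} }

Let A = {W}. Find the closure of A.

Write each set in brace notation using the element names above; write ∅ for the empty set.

X∖A={S,N,E}, int(X∖A)={S,N,E}, hence cl(A)={W}

{W}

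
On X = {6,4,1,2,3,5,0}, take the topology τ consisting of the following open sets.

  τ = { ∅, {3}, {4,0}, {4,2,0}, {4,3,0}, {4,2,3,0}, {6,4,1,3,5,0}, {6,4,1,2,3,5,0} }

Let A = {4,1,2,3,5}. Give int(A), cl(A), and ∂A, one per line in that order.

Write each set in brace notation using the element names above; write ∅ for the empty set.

interior: largest open inside A is {3} (from ∅, {3})
cl via duality: int({6,0}) = ∅, so X∖∅ = {6,4,1,2,3,5,0}
cl∖int = {6,4,1,2,5,0}

int(A) = {3}
cl(A)  = {6,4,1,2,3,5,0}
∂A     = {6,4,1,2,5,0}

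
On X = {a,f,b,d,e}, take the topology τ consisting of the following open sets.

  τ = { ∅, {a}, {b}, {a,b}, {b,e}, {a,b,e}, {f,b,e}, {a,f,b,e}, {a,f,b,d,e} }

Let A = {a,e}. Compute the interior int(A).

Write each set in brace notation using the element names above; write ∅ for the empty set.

U open, U⊆A: ∅, {a}. int(A) = ⋃ = {a}

{a}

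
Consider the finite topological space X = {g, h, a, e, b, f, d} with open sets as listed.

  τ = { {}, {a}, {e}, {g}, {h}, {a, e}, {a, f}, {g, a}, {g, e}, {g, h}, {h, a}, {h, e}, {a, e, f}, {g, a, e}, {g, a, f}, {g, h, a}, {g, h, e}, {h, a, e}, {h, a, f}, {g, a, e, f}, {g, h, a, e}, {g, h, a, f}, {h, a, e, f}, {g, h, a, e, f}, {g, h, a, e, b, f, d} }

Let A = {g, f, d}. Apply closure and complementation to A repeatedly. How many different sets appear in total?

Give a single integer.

8

closure: X∖int(X∖A) = X∖{h, a, e} = {g, b, f, d}
Let k=closure and c=complement:
  1. A     = {g, f, d}
  2. kA    = {g, b, f, d}
  3. cA    = {h, a, e, b}
  4. ckA   = {h, a, e}
  5. kcA   = {h, a, e, b, f, d}
  6. ckcA  = {g}
  7. kckcA = {g, b, d}
  8. ckckcA = {h, a, e, f}
— saturated at 8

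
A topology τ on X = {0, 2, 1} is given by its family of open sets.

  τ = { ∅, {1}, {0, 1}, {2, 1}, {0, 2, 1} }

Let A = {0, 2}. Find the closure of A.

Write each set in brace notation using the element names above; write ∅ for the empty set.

{0, 2}

complement {1}; its interior {1}; cl(A) = X∖{1} = {0, 2}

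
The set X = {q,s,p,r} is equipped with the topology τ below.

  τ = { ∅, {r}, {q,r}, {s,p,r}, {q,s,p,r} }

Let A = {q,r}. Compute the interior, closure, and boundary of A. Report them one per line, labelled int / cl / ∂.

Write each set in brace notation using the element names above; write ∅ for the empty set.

int(A) = {q,r}
cl(A)  = {q,s,p,r}
∂A     = {s,p}

U open, U⊆A: ∅, {r}, {q,r}. int(A) = ⋃ = {q,r}
X∖A={s,p}, int(X∖A)=∅, hence cl(A)={q,s,p,r}
∂A: remove int from cl → {s,p}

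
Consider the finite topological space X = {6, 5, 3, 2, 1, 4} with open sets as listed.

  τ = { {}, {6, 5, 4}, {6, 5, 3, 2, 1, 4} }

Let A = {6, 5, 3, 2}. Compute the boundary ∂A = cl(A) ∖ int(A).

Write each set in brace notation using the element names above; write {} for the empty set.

opens ⊆ A: {}; union → int = {}
complement {1, 4}; its interior {}; cl(A) = X∖{} = {6, 5, 3, 2, 1, 4}
boundary = {6, 5, 3, 2, 1, 4} ∖ {} = {6, 5, 3, 2, 1, 4}

{6, 5, 3, 2, 1, 4}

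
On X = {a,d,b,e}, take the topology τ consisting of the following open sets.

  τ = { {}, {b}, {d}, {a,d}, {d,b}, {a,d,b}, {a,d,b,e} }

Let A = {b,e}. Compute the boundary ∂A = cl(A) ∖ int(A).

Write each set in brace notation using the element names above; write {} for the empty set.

{e}

interior: largest open inside A is {b} (from {}, {b})
cl via duality: int({a,d}) = {a,d}, so X∖{a,d} = {b,e}
cl∖int = {e}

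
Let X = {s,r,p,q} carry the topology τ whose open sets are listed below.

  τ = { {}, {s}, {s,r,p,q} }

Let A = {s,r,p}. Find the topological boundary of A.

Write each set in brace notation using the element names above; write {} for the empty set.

{r,p,q}

open subsets of A: {}, {s}; so int(A) = {s}
closure: X∖int(X∖A) = X∖{} = {s,r,p,q}
∂A = {s,r,p,q} minus {s} = {r,p,q}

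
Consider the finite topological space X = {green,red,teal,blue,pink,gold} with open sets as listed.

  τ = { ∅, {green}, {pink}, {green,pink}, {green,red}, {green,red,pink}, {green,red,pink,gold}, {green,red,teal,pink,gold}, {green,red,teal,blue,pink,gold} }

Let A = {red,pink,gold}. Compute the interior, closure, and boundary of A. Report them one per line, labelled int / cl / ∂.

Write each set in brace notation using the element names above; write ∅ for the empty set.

int(A) = {pink}
cl(A)  = {red,teal,blue,pink,gold}
∂A     = {red,teal,blue,gold}

opens ⊆ A: ∅, {pink}; union → int = {pink}
complement {green,teal,blue}; its interior {green}; cl(A) = X∖{green} = {red,teal,blue,pink,gold}
boundary = {red,teal,blue,pink,gold} ∖ {pink} = {red,teal,blue,gold}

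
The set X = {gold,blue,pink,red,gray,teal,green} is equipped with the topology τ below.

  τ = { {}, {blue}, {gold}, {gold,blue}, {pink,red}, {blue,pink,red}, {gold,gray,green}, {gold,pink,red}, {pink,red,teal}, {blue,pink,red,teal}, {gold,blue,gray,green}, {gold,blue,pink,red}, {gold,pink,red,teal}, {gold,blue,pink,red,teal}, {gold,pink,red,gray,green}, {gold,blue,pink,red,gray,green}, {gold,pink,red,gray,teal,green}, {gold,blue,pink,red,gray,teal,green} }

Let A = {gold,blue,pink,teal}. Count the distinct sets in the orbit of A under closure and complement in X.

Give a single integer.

8

complement {red,gray,green}; its interior {}; cl(A) = X∖{} = {gold,blue,pink,red,gray,teal,green}
With k = closure, c = complement:
  1. A     = {gold,blue,pink,teal}
  2. kA    = {gold,blue,pink,red,gray,teal,green}
  3. cA    = {red,gray,green}
  4. ckA   = {}
  5. kcA   = {pink,red,gray,teal,green}
  6. ckcA  = {gold,blue}
  7. kckcA = {gold,blue,gray,green}
  8. ckckcA = {pink,red,teal}
k, c of each give nothing new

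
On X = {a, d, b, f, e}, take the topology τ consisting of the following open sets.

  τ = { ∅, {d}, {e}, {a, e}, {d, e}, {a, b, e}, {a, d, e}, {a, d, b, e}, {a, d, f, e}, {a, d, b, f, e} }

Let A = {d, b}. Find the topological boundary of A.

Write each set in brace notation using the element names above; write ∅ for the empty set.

{b, f}

opens ⊆ A: ∅, {d}; union → int = {d}
complement {a, f, e}; its interior {a, e}; cl(A) = X∖{a, e} = {d, b, f}
boundary = {d, b, f} ∖ {d} = {b, f}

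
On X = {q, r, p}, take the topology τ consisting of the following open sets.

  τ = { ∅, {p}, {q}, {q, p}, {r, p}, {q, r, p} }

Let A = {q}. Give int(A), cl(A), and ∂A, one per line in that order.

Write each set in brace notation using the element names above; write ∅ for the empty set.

U open, U⊆A: ∅, {q}. int(A) = ⋃ = {q}
X∖A={r, p}, int(X∖A)={r, p}, hence cl(A)={q}
∂A: remove int from cl → ∅

int(A) = {q}
cl(A)  = {q}
∂A     = ∅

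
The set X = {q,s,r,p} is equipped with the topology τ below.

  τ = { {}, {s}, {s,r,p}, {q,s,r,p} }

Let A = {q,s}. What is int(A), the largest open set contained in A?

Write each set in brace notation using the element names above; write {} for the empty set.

opens ⊆ A: {}, {s}; union → int = {s}

{s}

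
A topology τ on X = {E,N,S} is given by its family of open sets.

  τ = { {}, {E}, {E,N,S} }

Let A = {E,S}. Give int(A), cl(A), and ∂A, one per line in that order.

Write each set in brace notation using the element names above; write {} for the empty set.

opens ⊆ A: {}, {E}; union → int = {E}
complement {N}; its interior {}; cl(A) = X∖{} = {E,N,S}
boundary = {E,N,S} ∖ {E} = {N,S}

int(A) = {E}
cl(A)  = {E,N,S}
∂A     = {N,S}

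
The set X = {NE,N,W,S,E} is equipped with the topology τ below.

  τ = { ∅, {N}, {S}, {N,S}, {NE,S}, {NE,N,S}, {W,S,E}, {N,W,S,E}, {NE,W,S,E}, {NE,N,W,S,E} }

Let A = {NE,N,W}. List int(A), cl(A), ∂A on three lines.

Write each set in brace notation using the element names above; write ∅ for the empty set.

interior: largest open inside A is {N} (from ∅, {N})
cl via duality: int({S,E}) = {S}, so X∖{S} = {NE,N,W,E}
cl∖int = {NE,W,E}

int(A) = {N}
cl(A)  = {NE,N,W,E}
∂A     = {NE,W,E}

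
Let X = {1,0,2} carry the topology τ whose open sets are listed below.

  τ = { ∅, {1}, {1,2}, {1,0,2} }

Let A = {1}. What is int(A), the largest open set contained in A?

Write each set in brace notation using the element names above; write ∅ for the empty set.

open subsets of A: ∅, {1}; so int(A) = {1}

{1}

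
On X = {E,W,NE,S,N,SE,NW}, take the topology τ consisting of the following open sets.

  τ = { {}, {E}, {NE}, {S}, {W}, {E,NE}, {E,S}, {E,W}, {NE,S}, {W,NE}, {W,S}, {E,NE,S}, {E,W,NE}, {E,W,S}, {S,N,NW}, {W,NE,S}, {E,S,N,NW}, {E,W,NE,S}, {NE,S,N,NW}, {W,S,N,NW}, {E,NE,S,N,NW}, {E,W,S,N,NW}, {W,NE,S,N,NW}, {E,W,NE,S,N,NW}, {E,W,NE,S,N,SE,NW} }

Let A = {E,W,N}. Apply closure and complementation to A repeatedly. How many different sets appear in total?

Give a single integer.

closure: X∖int(X∖A) = X∖{NE,S} = {E,W,N,SE,NW}
Let k=closure and c=complement:
  1. A     = {E,W,N}
  2. kA    = {E,W,N,SE,NW}
  3. cA    = {NE,S,SE,NW}
  4. ckA   = {NE,S}
  5. kcA   = {NE,S,N,SE,NW}
  6. ckcA  = {E,W}
  7. kckcA = {E,W,SE}
  8. ckckcA = {NE,S,N,NW}
— saturated at 8

8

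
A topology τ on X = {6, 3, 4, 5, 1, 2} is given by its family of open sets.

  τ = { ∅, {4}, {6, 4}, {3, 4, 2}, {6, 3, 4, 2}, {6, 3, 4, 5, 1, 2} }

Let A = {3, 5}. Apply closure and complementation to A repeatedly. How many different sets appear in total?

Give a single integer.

cl via duality: int({6, 4, 1, 2}) = {6, 4}, so X∖{6, 4} = {3, 5, 1, 2}
Write k for closure, c for complement:
  1. A     = {3, 5}
  2. kA    = {3, 5, 1, 2}
  3. cA    = {6, 4, 1, 2}
  4. ckA   = {6, 4}
  5. kcA   = {6, 3, 4, 5, 1, 2}
  6. ckcA  = ∅
applying k or c yields no new set

6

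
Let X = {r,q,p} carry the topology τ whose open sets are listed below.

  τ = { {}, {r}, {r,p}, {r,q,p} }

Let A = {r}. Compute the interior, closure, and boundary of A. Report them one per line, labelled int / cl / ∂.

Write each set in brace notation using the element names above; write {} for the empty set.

U open, U⊆A: {}, {r}. int(A) = ⋃ = {r}
X∖A={q,p}, int(X∖A)={}, hence cl(A)={r,q,p}
∂A: remove int from cl → {q,p}

int(A) = {r}
cl(A)  = {r,q,p}
∂A     = {q,p}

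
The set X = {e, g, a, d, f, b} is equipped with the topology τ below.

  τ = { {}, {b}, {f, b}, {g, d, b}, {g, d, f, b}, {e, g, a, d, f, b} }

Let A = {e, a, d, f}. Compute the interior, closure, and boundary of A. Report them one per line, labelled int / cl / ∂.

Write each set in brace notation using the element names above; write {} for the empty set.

int(A) = {}
cl(A)  = {e, g, a, d, f}
∂A     = {e, g, a, d, f}

interior: largest open inside A is {} (from {})
cl via duality: int({g, b}) = {b}, so X∖{b} = {e, g, a, d, f}
cl∖int = {e, g, a, d, f}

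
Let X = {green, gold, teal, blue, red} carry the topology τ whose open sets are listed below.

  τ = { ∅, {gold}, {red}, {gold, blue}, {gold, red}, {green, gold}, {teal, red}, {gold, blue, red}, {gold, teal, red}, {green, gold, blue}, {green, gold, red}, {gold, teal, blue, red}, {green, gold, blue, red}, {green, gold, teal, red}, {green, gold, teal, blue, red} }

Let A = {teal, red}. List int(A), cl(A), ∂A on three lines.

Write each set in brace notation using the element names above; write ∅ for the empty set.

int(A) = {teal, red}
cl(A)  = {teal, red}
∂A     = ∅

open subsets of A: ∅, {red}, {teal, red}; so int(A) = {teal, red}
closure: X∖int(X∖A) = X∖{green, gold, blue} = {teal, red}
∂A = {teal, red} minus {teal, red} = ∅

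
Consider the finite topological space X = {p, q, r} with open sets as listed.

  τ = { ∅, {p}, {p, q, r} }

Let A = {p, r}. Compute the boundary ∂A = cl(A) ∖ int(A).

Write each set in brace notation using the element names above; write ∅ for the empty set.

interior: largest open inside A is {p} (from ∅, {p})
cl via duality: int({q}) = ∅, so X∖∅ = {p, q, r}
cl∖int = {q, r}

{q, r}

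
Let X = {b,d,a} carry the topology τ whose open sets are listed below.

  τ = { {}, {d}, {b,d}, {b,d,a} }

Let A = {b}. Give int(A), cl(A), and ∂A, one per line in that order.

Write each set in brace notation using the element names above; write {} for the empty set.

open subsets of A: {}; so int(A) = {}
closure: X∖int(X∖A) = X∖{d} = {b,a}
∂A = {b,a} minus {} = {b,a}

int(A) = {}
cl(A)  = {b,a}
∂A     = {b,a}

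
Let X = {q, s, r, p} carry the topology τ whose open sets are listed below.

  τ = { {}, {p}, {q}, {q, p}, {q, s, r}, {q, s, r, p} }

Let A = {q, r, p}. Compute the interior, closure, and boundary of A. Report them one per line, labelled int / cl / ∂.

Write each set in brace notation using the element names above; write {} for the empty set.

int(A) = {q, p}
cl(A)  = {q, s, r, p}
∂A     = {s, r}

interior: largest open inside A is {q, p} (from {}, {q}, {p}, {q, p})
cl via duality: int({s}) = {}, so X∖{} = {q, s, r, p}
cl∖int = {s, r}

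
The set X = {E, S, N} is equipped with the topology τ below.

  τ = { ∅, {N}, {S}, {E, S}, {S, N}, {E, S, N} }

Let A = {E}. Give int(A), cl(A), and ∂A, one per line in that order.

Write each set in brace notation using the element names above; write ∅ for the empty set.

int(A) = ∅
cl(A)  = {E}
∂A     = {E}

interior: largest open inside A is ∅ (from ∅)
cl via duality: int({S, N}) = {S, N}, so X∖{S, N} = {E}
cl∖int = {E}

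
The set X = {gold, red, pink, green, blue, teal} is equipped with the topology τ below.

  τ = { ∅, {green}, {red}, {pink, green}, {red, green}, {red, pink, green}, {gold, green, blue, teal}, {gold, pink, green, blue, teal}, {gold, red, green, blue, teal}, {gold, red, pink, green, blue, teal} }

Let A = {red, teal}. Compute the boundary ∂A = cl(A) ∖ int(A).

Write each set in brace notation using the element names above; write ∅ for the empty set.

{gold, blue, teal}

interior: largest open inside A is {red} (from ∅, {red})
cl via duality: int({gold, pink, green, blue}) = {pink, green}, so X∖{pink, green} = {gold, red, blue, teal}
cl∖int = {gold, blue, teal}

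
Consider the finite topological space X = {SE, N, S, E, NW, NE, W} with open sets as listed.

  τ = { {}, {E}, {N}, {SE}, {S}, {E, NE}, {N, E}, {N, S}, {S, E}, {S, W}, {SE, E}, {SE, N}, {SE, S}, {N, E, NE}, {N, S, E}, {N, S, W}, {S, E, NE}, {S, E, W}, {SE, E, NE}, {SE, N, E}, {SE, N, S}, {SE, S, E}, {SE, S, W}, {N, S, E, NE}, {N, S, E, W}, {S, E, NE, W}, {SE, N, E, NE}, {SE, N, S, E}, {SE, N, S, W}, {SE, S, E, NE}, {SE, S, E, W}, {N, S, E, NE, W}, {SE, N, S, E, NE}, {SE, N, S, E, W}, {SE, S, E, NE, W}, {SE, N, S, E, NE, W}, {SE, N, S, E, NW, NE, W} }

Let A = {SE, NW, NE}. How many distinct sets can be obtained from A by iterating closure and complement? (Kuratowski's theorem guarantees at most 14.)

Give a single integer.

6

cl via duality: int({N, S, E, W}) = {N, S, E, W}, so X∖{N, S, E, W} = {SE, NW, NE}
Write k for closure, c for complement:
  1. A     = {SE, NW, NE}
  2. cA    = {N, S, E, W}
  3. kcA   = {N, S, E, NW, NE, W}
  4. ckcA  = {SE}
  5. kckcA = {SE, NW}
  6. ckckcA = {N, S, E, NE, W}
applying k or c yields no new set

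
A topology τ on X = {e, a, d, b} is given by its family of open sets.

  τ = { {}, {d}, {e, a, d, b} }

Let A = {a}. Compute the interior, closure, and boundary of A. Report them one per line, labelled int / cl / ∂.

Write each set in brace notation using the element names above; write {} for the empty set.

int(A) = {}
cl(A)  = {e, a, b}
∂A     = {e, a, b}

U open, U⊆A: {}. int(A) = ⋃ = {}
X∖A={e, d, b}, int(X∖A)={d}, hence cl(A)={e, a, b}
∂A: remove int from cl → {e, a, b}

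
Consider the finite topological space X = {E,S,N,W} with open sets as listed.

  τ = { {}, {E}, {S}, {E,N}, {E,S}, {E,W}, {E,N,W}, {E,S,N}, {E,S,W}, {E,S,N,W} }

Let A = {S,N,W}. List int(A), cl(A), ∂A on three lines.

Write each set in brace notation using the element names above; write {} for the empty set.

int(A) = {S}
cl(A)  = {S,N,W}
∂A     = {N,W}

opens ⊆ A: {}, {S}; union → int = {S}
complement {E}; its interior {E}; cl(A) = X∖{E} = {S,N,W}
boundary = {S,N,W} ∖ {S} = {N,W}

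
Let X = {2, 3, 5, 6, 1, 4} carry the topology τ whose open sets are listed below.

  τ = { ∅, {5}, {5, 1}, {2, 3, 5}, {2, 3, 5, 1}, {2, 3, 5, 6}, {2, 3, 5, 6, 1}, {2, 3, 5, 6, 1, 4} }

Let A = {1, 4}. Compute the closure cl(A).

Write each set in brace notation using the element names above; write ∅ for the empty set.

{1, 4}

complement {2, 3, 5, 6}; its interior {2, 3, 5, 6}; cl(A) = X∖{2, 3, 5, 6} = {1, 4}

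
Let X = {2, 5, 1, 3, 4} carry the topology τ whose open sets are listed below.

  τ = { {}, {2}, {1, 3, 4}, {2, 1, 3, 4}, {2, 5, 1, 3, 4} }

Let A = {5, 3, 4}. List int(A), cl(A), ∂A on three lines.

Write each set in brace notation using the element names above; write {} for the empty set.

int(A) = {}
cl(A)  = {5, 1, 3, 4}
∂A     = {5, 1, 3, 4}

U open, U⊆A: {}. int(A) = ⋃ = {}
X∖A={2, 1}, int(X∖A)={2}, hence cl(A)={5, 1, 3, 4}
∂A: remove int from cl → {5, 1, 3, 4}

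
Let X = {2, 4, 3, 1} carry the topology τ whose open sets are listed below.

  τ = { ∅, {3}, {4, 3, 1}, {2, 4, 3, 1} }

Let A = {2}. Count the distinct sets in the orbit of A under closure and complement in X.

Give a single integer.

cl via duality: int({4, 3, 1}) = {4, 3, 1}, so X∖{4, 3, 1} = {2}
Write k for closure, c for complement:
  1. A     = {2}
  2. cA    = {4, 3, 1}
  3. kcA   = {2, 4, 3, 1}
  4. ckcA  = ∅
applying k or c yields no new set

4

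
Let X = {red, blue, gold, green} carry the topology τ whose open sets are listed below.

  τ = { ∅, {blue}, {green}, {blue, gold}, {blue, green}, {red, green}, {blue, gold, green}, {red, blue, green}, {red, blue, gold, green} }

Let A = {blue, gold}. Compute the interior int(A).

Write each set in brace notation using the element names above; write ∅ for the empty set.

{blue, gold}

open subsets of A: ∅, {blue}, {blue, gold}; so int(A) = {blue, gold}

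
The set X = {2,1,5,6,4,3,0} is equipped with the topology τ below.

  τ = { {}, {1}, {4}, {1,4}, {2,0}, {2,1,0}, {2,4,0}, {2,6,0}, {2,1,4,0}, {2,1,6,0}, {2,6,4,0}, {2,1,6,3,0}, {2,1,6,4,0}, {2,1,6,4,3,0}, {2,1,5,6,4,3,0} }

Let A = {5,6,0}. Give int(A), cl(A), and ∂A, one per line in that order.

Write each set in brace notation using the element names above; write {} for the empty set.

U open, U⊆A: {}. int(A) = ⋃ = {}
X∖A={2,1,4,3}, int(X∖A)={1,4}, hence cl(A)={2,5,6,3,0}
∂A: remove int from cl → {2,5,6,3,0}

int(A) = {}
cl(A)  = {2,5,6,3,0}
∂A     = {2,5,6,3,0}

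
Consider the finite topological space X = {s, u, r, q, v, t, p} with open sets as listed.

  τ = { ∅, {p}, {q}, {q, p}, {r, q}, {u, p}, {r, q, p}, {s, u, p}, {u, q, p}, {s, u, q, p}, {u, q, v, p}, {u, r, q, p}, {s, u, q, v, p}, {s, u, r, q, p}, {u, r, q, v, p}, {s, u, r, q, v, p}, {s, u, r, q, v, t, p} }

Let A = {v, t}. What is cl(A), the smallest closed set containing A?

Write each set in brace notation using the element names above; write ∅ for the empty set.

{v, t}

complement {s, u, r, q, p}; its interior {s, u, r, q, p}; cl(A) = X∖{s, u, r, q, p} = {v, t}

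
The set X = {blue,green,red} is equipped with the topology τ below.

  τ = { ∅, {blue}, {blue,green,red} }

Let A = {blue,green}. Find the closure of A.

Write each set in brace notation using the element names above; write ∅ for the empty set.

{blue,green,red}

cl via duality: int({red}) = ∅, so X∖∅ = {blue,green,red}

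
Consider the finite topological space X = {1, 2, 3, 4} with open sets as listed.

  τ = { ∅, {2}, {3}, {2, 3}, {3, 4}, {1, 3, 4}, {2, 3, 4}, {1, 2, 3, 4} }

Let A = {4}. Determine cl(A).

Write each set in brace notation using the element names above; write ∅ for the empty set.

complement {1, 2, 3}; its interior {2, 3}; cl(A) = X∖{2, 3} = {1, 4}

{1, 4}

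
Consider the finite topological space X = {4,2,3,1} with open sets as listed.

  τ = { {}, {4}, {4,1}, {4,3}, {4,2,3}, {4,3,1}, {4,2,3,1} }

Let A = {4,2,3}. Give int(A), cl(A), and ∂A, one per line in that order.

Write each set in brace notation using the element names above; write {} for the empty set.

int(A) = {4,2,3}
cl(A)  = {4,2,3,1}
∂A     = {1}

opens ⊆ A: {}, {4}, {4,3}, {4,2,3}; union → int = {4,2,3}
complement {1}; its interior {}; cl(A) = X∖{} = {4,2,3,1}
boundary = {4,2,3,1} ∖ {4,2,3} = {1}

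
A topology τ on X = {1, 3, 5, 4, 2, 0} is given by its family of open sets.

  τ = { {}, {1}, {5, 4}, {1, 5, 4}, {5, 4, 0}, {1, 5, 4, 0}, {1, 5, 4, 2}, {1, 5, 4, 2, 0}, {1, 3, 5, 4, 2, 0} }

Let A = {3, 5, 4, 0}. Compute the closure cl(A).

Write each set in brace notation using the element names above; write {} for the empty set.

{3, 5, 4, 2, 0}

complement {1, 2}; its interior {1}; cl(A) = X∖{1} = {3, 5, 4, 2, 0}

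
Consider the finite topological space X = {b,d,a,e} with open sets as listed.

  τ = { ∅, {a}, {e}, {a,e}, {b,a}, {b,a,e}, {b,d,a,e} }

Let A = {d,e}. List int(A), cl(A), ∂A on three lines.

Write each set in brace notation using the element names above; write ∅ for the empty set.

opens ⊆ A: ∅, {e}; union → int = {e}
complement {b,a}; its interior {b,a}; cl(A) = X∖{b,a} = {d,e}
boundary = {d,e} ∖ {e} = {d}

int(A) = {e}
cl(A)  = {d,e}
∂A     = {d}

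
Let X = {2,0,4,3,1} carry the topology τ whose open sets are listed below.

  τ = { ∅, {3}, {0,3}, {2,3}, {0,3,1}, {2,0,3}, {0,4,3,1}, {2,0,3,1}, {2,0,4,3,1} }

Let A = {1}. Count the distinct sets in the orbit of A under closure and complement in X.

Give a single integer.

closure: X∖int(X∖A) = X∖{2,0,3} = {4,1}
Let k=closure and c=complement:
  1. A     = {1}
  2. kA    = {4,1}
  3. cA    = {2,0,4,3}
  4. ckA   = {2,0,3}
  5. kcA   = {2,0,4,3,1}
  6. ckcA  = ∅
— saturated at 6

6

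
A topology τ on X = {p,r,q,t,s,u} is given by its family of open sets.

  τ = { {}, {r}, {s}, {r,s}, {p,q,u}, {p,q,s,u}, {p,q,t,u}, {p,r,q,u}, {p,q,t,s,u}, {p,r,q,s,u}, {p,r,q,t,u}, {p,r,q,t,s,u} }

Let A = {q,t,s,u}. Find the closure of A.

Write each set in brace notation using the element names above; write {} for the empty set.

complement {p,r}; its interior {r}; cl(A) = X∖{r} = {p,q,t,s,u}

{p,q,t,s,u}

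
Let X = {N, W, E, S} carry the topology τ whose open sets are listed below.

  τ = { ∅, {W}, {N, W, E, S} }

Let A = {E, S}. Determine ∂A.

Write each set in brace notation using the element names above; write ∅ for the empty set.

interior: largest open inside A is ∅ (from ∅)
cl via duality: int({N, W}) = {W}, so X∖{W} = {N, E, S}
cl∖int = {N, E, S}

{N, E, S}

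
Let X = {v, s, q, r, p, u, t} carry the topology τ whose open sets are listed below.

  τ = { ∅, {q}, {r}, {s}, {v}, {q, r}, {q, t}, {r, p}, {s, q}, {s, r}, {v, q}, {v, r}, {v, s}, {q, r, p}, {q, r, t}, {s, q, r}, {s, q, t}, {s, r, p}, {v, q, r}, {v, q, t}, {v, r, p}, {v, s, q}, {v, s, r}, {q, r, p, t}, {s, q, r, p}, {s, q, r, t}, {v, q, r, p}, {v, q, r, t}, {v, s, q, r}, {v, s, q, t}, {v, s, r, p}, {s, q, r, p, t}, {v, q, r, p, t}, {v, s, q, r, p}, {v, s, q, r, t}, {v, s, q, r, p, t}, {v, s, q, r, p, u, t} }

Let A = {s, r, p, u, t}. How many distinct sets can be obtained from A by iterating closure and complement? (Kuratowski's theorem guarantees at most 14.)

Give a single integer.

complement {v, q}; its interior {v, q}; cl(A) = X∖{v, q} = {s, r, p, u, t}
With k = closure, c = complement:
  1. A     = {s, r, p, u, t}
  2. cA    = {v, q}
  3. kcA   = {v, q, u, t}
  4. ckcA  = {s, r, p}
  5. kckcA = {s, r, p, u}
  6. ckckcA = {v, q, t}
k, c of each give nothing new

6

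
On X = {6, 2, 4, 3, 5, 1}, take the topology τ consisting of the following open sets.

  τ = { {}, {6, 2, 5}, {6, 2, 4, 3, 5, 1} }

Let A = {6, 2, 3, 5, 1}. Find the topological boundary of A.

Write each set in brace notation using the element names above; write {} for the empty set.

opens ⊆ A: {}, {6, 2, 5}; union → int = {6, 2, 5}
complement {4}; its interior {}; cl(A) = X∖{} = {6, 2, 4, 3, 5, 1}
boundary = {6, 2, 4, 3, 5, 1} ∖ {6, 2, 5} = {4, 3, 1}

{4, 3, 1}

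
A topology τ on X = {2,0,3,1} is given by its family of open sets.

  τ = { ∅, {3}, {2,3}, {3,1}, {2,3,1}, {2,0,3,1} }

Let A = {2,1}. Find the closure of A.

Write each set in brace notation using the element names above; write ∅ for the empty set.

complement {0,3}; its interior {3}; cl(A) = X∖{3} = {2,0,1}

{2,0,1}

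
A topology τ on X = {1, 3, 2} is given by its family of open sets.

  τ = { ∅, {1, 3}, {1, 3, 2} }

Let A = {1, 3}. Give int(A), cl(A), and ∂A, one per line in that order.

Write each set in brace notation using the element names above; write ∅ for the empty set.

int(A) = {1, 3}
cl(A)  = {1, 3, 2}
∂A     = {2}

interior: largest open inside A is {1, 3} (from ∅, {1, 3})
cl via duality: int({2}) = ∅, so X∖∅ = {1, 3, 2}
cl∖int = {2}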